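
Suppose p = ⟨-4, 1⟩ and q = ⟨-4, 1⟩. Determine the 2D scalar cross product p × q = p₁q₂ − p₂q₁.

0

(-4)·1 - 1·(-4) = -4 - (-4) = 0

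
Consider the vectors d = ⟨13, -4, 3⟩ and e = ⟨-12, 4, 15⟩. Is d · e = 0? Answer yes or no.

d · e = 13·(-12) + (-4)·4 + 3·15 = -156 - 16 + 45 = -127
Nonzero, so the vectors are not orthogonal.

no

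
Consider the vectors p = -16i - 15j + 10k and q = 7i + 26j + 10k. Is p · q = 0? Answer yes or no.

no

p · q = (-16)·7 + (-15)·26 + 10·10 = -112 - 390 + 100 = -402
Nonzero, so the vectors are not orthogonal.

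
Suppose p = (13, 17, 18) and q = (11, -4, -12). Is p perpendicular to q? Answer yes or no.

no

p · q = 13·11 + 17·(-4) + 18·(-12) = 143 - 68 - 216 = -141
Nonzero, so the vectors are not orthogonal.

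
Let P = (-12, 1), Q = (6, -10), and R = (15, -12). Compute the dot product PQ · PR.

629

PQ = Q − P = (18, -11)
PR = R − P = (27, -13)
PQ · PR = 18·27 + (-11)·(-13) = 486 + 143 = 629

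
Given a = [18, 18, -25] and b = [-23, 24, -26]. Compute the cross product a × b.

(132, 1043, 846)

i: 18·(-26) - (-25)·24 = -468 - (-600) = 132
j: (-25)·(-23) - 18·(-26) = 575 - (-468) = 1043
k: 18·24 - 18·(-23) = 432 - (-414) = 846
a × b = (132, 1043, 846)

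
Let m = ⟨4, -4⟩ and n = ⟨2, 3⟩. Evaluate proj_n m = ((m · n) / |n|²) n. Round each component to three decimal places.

m · n = 4·2 + (-4)·3 = 8 - 12 = -4
|n|² = 4 + 9 = 13
proj_n m = (-4/13) · (2, 3) ≈ (-0.615, -0.923)

(-0.615, -0.923)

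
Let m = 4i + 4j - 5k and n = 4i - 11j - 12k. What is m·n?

32

m · n = 4·4 + 4·(-11) + (-5)·(-12) = 16 - 44 + 60 = 32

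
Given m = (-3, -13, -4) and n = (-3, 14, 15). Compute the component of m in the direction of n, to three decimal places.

-11.236

m · n = (-3)·(-3) + (-13)·14 + (-4)·15 = 9 - 182 - 60 = -233
|n| = √(9 + 196 + 225) = √430 ≈ 20.7364
comp_n m = -233 / √430 ≈ -11.236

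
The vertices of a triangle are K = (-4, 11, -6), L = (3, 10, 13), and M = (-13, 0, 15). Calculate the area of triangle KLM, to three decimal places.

KL = (7, -1, 19),  KM = (-9, -11, 21)
i: (-1)·21 - 19·(-11) = -21 - (-209) = 188
j: 19·(-9) - 7·21 = -171 - 147 = -318
k: 7·(-11) - (-1)·(-9) = -77 - 9 = -86
KL × KM = (188, -318, -86)
|KL × KM| = √143864 ≈ 379.2941
area = ½ · 379.2941 ≈ 189.647

189.647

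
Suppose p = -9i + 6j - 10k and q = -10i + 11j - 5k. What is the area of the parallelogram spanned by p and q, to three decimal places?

i: 6·(-5) - (-10)·11 = -30 - (-110) = 80
j: (-10)·(-10) - (-9)·(-5) = 100 - 45 = 55
k: (-9)·11 - 6·(-10) = -99 - (-60) = -39
p × q = (80, 55, -39)
|p × q| = √(80² + 55² + (-39)²) = √10946 ≈ 104.6231

104.623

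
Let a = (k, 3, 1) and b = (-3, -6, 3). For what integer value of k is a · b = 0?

a · b = k·(-3) + 3·(-6) + 1·3 = -15 - 3k
Set equal to 0: -3k = 15, so k = -5.

-5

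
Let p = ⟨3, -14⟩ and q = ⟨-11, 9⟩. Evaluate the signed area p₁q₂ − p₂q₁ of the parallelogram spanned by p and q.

-127

3·9 - (-14)·(-11) = 27 - 154 = -127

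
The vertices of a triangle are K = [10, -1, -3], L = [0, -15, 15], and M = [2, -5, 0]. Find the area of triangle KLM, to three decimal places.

69.065

KL = (-10, -14, 18),  KM = (-8, -4, 3)
i: (-14)·3 - 18·(-4) = -42 - (-72) = 30
j: 18·(-8) - (-10)·3 = -144 - (-30) = -114
k: (-10)·(-4) - (-14)·(-8) = 40 - 112 = -72
KL × KM = (30, -114, -72)
|KL × KM| = √19080 ≈ 138.1304
area = ½ · 138.1304 ≈ 69.065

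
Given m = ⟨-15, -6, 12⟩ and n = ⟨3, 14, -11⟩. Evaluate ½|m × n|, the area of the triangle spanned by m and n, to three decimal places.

126.401

i: (-6)·(-11) - 12·14 = 66 - 168 = -102
j: 12·3 - (-15)·(-11) = 36 - 165 = -129
k: (-15)·14 - (-6)·3 = -210 - (-18) = -192
m × n = (-102, -129, -192)
|m × n| = √((-102)² + (-129)² + (-192)²) = √63909 ≈ 252.8023
area = ½ · 252.8023 ≈ 126.401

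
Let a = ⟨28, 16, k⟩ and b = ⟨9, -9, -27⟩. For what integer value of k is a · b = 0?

4

a · b = 28·9 + 16·(-9) + k·(-27) = 108 - 27k
Set equal to 0: -27k = -108, so k = 4.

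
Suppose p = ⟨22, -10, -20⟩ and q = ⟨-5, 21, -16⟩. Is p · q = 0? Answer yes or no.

p · q = 22·(-5) + (-10)·21 + (-20)·(-16) = -110 - 210 + 320 = 0
Zero, so the vectors are orthogonal.

yes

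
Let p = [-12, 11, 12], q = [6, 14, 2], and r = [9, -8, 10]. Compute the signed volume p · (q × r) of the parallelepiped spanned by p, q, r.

q × r:
i: 14·10 - 2·(-8) = 140 - (-16) = 156
j: 2·9 - 6·10 = 18 - 60 = -42
k: 6·(-8) - 14·9 = -48 - 126 = -174
q × r = (156, -42, -174)
p · (q × r) = (-12)·156 + 11·(-42) + 12·(-174) = -1872 - 462 - 2088 = -4422

-4422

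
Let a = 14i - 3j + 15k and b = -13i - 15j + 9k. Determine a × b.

(198, -321, -249)

i: (-3)·9 - 15·(-15) = -27 - (-225) = 198
j: 15·(-13) - 14·9 = -195 - 126 = -321
k: 14·(-15) - (-3)·(-13) = -210 - 39 = -249
a × b = (198, -321, -249)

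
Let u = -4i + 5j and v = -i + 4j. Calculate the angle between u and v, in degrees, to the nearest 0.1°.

u · v = (-4)·(-1) + 5·4 = 4 + 20 = 24
|u|² = 16 + 25 = 41,  |u| = √41 ≈ 6.403124
|v|² = 1 + 16 = 17,  |v| = √17 ≈ 4.123106
cos θ = 24 / (6.403124 · 4.123106) ≈ 0.90906
θ = arccos(0.90906) ≈ 24.6°

24.6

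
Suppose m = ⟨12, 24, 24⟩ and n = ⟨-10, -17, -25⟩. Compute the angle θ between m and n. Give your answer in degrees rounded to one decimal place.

m · n = 12·(-10) + 24·(-17) + 24·(-25) = -120 - 408 - 600 = -1128
|m|² = 144 + 576 + 576 = 1296,  |m| = √1296 ≈ 36.000000
|n|² = 100 + 289 + 625 = 1014,  |n| = √1014 ≈ 31.843367
cos θ = -1128 / (36.000000 · 31.843367) ≈ -0.98398
θ = arccos(-0.98398) ≈ 169.7°

169.7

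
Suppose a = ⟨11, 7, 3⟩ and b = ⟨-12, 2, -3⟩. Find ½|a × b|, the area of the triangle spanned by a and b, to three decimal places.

54.713

i: 7·(-3) - 3·2 = -21 - 6 = -27
j: 3·(-12) - 11·(-3) = -36 - (-33) = -3
k: 11·2 - 7·(-12) = 22 - (-84) = 106
a × b = (-27, -3, 106)
|a × b| = √((-27)² + (-3)² + 106²) = √11974 ≈ 109.4258
area = ½ · 109.4258 ≈ 54.713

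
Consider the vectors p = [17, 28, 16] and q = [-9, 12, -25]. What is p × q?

(-892, 281, 456)

i: 28·(-25) - 16·12 = -700 - 192 = -892
j: 16·(-9) - 17·(-25) = -144 - (-425) = 281
k: 17·12 - 28·(-9) = 204 - (-252) = 456
p × q = (-892, 281, 456)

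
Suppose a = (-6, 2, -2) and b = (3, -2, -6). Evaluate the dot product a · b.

-10

a · b = (-6)·3 + 2·(-2) + (-2)·(-6) = -18 - 4 + 12 = -10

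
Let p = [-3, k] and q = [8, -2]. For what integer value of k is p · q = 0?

p · q = (-3)·8 + k·(-2) = -24 - 2k
Set equal to 0: -2k = 24, so k = -12.

-12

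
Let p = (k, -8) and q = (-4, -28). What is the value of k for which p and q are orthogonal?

56

p · q = k·(-4) + (-8)·(-28) = 224 - 4k
Set equal to 0: -4k = -224, so k = 56.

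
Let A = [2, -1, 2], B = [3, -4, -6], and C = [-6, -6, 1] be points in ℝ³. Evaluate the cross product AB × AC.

(-37, 65, -29)

AB = (1, -3, -8)
AC = (-8, -5, -1)
i: (-3)·(-1) - (-8)·(-5) = 3 - 40 = -37
j: (-8)·(-8) - 1·(-1) = 64 - (-1) = 65
k: 1·(-5) - (-3)·(-8) = -5 - 24 = -29
AB × AC = (-37, 65, -29)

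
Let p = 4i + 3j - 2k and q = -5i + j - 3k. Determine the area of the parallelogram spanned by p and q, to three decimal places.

29.900

i: 3·(-3) - (-2)·1 = -9 - (-2) = -7
j: (-2)·(-5) - 4·(-3) = 10 - (-12) = 22
k: 4·1 - 3·(-5) = 4 - (-15) = 19
p × q = (-7, 22, 19)
|p × q| = √((-7)² + 22² + 19²) = √894 ≈ 29.8998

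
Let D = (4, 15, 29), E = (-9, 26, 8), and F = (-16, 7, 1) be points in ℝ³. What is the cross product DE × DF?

(-476, 56, 324)

DE = (-13, 11, -21)
DF = (-20, -8, -28)
i: 11·(-28) - (-21)·(-8) = -308 - 168 = -476
j: (-21)·(-20) - (-13)·(-28) = 420 - 364 = 56
k: (-13)·(-8) - 11·(-20) = 104 - (-220) = 324
DE × DF = (-476, 56, 324)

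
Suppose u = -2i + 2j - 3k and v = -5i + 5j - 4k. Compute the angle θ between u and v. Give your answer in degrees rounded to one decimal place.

u · v = (-2)·(-5) + 2·5 + (-3)·(-4) = 10 + 10 + 12 = 32
|u|² = 4 + 4 + 9 = 17,  |u| = √17 ≈ 4.123106
|v|² = 25 + 25 + 16 = 66,  |v| = √66 ≈ 8.124038
cos θ = 32 / (4.123106 · 8.124038) ≈ 0.95533
θ = arccos(0.95533) ≈ 17.2°

17.2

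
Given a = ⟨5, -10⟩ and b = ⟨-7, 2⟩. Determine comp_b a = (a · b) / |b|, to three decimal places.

a · b = 5·(-7) + (-10)·2 = -35 - 20 = -55
|b| = √(49 + 4) = √53 ≈ 7.2801
comp_b a = -55 / √53 ≈ -7.555

-7.555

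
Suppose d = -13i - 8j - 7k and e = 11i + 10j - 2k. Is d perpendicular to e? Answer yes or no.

no

d · e = (-13)·11 + (-8)·10 + (-7)·(-2) = -143 - 80 + 14 = -209
Nonzero, so the vectors are not orthogonal.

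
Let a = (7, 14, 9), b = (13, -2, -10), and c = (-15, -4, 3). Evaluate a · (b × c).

b × c:
i: (-2)·3 - (-10)·(-4) = -6 - 40 = -46
j: (-10)·(-15) - 13·3 = 150 - 39 = 111
k: 13·(-4) - (-2)·(-15) = -52 - 30 = -82
b × c = (-46, 111, -82)
a · (b × c) = 7·(-46) + 14·111 + 9·(-82) = -322 + 1554 - 738 = 494

494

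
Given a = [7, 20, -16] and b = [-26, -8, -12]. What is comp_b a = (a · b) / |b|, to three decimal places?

-5.045

a · b = 7·(-26) + 20·(-8) + (-16)·(-12) = -182 - 160 + 192 = -150
|b| = √(676 + 64 + 144) = √884 ≈ 29.7321
comp_b a = -150 / √884 ≈ -5.045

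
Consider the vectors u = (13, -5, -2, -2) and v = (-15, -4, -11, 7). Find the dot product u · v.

-167

u · v = 13·(-15) + (-5)·(-4) + (-2)·(-11) + (-2)·7 = -195 + 20 + 22 - 14 = -167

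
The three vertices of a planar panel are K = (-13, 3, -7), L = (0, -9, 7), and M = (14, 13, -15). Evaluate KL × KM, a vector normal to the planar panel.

(-44, 482, 454)

KL = (13, -12, 14)
KM = (27, 10, -8)
i: (-12)·(-8) - 14·10 = 96 - 140 = -44
j: 14·27 - 13·(-8) = 378 - (-104) = 482
k: 13·10 - (-12)·27 = 130 - (-324) = 454
KL × KM = (-44, 482, 454)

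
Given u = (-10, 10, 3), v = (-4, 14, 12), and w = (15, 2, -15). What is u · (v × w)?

2886

v × w:
i: 14·(-15) - 12·2 = -210 - 24 = -234
j: 12·15 - (-4)·(-15) = 180 - 60 = 120
k: (-4)·2 - 14·15 = -8 - 210 = -218
v × w = (-234, 120, -218)
u · (v × w) = (-10)·(-234) + 10·120 + 3·(-218) = 2340 + 1200 - 654 = 2886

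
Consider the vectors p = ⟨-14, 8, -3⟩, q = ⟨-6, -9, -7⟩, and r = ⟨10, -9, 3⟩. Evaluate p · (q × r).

412

q × r:
i: (-9)·3 - (-7)·(-9) = -27 - 63 = -90
j: (-7)·10 - (-6)·3 = -70 - (-18) = -52
k: (-6)·(-9) - (-9)·10 = 54 - (-90) = 144
q × r = (-90, -52, 144)
p · (q × r) = (-14)·(-90) + 8·(-52) + (-3)·144 = 1260 - 416 - 432 = 412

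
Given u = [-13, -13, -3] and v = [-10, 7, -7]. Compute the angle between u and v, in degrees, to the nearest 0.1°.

76.8

u · v = (-13)·(-10) + (-13)·7 + (-3)·(-7) = 130 - 91 + 21 = 60
|u|² = 169 + 169 + 9 = 347,  |u| = √347 ≈ 18.627936
|v|² = 100 + 49 + 49 = 198,  |v| = √198 ≈ 14.071247
cos θ = 60 / (18.627936 · 14.071247) ≈ 0.22890
θ = arccos(0.22890) ≈ 76.8°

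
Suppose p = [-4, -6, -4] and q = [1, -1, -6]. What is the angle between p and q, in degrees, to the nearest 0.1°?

59.2

p · q = (-4)·1 + (-6)·(-1) + (-4)·(-6) = -4 + 6 + 24 = 26
|p|² = 16 + 36 + 16 = 68,  |p| = √68 ≈ 8.246211
|q|² = 1 + 1 + 36 = 38,  |q| = √38 ≈ 6.164414
cos θ = 26 / (8.246211 · 6.164414) ≈ 0.51148
θ = arccos(0.51148) ≈ 59.2°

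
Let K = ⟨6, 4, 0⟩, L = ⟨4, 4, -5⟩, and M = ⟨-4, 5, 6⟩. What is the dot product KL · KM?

KL = L − K = (-2, 0, -5)
KM = M − K = (-10, 1, 6)
KL · KM = (-2)·(-10) + 0·1 + (-5)·6 = 20 + 0 - 30 = -10

-10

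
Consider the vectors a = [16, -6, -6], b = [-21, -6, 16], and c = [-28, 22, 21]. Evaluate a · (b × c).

b × c:
i: (-6)·21 - 16·22 = -126 - 352 = -478
j: 16·(-28) - (-21)·21 = -448 - (-441) = -7
k: (-21)·22 - (-6)·(-28) = -462 - 168 = -630
b × c = (-478, -7, -630)
a · (b × c) = 16·(-478) + (-6)·(-7) + (-6)·(-630) = -7648 + 42 + 3780 = -3826

-3826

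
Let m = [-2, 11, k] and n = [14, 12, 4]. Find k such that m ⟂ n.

-26

m · n = (-2)·14 + 11·12 + k·4 = 104 + 4k
Set equal to 0: 4k = -104, so k = -26.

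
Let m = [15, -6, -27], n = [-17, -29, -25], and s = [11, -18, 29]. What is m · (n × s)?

n × s:
i: (-29)·29 - (-25)·(-18) = -841 - 450 = -1291
j: (-25)·11 - (-17)·29 = -275 - (-493) = 218
k: (-17)·(-18) - (-29)·11 = 306 - (-319) = 625
n × s = (-1291, 218, 625)
m · (n × s) = 15·(-1291) + (-6)·218 + (-27)·625 = -19365 - 1308 - 16875 = -37548

-37548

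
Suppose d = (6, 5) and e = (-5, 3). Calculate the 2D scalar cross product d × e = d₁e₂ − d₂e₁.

6·3 - 5·(-5) = 18 - (-25) = 43

43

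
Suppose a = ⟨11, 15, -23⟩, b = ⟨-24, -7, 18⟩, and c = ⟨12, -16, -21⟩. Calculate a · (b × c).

b × c:
i: (-7)·(-21) - 18·(-16) = 147 - (-288) = 435
j: 18·12 - (-24)·(-21) = 216 - 504 = -288
k: (-24)·(-16) - (-7)·12 = 384 - (-84) = 468
b × c = (435, -288, 468)
a · (b × c) = 11·435 + 15·(-288) + (-23)·468 = 4785 - 4320 - 10764 = -10299

-10299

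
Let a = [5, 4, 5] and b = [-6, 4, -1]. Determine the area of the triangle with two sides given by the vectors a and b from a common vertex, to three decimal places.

28.004

i: 4·(-1) - 5·4 = -4 - 20 = -24
j: 5·(-6) - 5·(-1) = -30 - (-5) = -25
k: 5·4 - 4·(-6) = 20 - (-24) = 44
a × b = (-24, -25, 44)
|a × b| = √((-24)² + (-25)² + 44²) = √3137 ≈ 56.0089
area = ½ · 56.0089 ≈ 28.004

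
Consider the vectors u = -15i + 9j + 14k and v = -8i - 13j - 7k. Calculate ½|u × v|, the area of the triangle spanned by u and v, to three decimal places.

i: 9·(-7) - 14·(-13) = -63 - (-182) = 119
j: 14·(-8) - (-15)·(-7) = -112 - 105 = -217
k: (-15)·(-13) - 9·(-8) = 195 - (-72) = 267
u × v = (119, -217, 267)
|u × v| = √(119² + (-217)² + 267²) = √132539 ≈ 364.0591
area = ½ · 364.0591 ≈ 182.030

182.030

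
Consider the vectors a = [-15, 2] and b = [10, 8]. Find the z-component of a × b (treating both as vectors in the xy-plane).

(-15)·8 - 2·10 = -120 - 20 = -140

-140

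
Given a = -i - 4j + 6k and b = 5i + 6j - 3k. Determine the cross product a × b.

(-24, 27, 14)

i: (-4)·(-3) - 6·6 = 12 - 36 = -24
j: 6·5 - (-1)·(-3) = 30 - 3 = 27
k: (-1)·6 - (-4)·5 = -6 - (-20) = 14
a × b = (-24, 27, 14)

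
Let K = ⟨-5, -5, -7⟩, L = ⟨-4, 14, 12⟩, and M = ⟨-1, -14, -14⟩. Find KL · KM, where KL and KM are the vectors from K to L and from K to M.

KL = L − K = (1, 19, 19)
KM = M − K = (4, -9, -7)
KL · KM = 1·4 + 19·(-9) + 19·(-7) = 4 - 171 - 133 = -300

-300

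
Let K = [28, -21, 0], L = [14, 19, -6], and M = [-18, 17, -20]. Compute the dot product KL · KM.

2284

KL = L − K = (-14, 40, -6)
KM = M − K = (-46, 38, -20)
KL · KM = (-14)·(-46) + 40·38 + (-6)·(-20) = 644 + 1520 + 120 = 2284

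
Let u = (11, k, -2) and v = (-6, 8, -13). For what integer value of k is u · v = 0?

u · v = 11·(-6) + k·8 + (-2)·(-13) = -40 + 8k
Set equal to 0: 8k = 40, so k = 5.

5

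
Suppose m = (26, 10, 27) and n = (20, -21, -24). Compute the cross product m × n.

(327, 1164, -746)

i: 10·(-24) - 27·(-21) = -240 - (-567) = 327
j: 27·20 - 26·(-24) = 540 - (-624) = 1164
k: 26·(-21) - 10·20 = -546 - 200 = -746
m × n = (327, 1164, -746)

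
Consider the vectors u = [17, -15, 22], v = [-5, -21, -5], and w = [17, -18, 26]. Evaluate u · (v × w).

v × w:
i: (-21)·26 - (-5)·(-18) = -546 - 90 = -636
j: (-5)·17 - (-5)·26 = -85 - (-130) = 45
k: (-5)·(-18) - (-21)·17 = 90 - (-357) = 447
v × w = (-636, 45, 447)
u · (v × w) = 17·(-636) + (-15)·45 + 22·447 = -10812 - 675 + 9834 = -1653

-1653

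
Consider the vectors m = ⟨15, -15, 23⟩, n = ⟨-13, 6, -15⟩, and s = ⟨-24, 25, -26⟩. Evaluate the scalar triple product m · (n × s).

-1208

n × s:
i: 6·(-26) - (-15)·25 = -156 - (-375) = 219
j: (-15)·(-24) - (-13)·(-26) = 360 - 338 = 22
k: (-13)·25 - 6·(-24) = -325 - (-144) = -181
n × s = (219, 22, -181)
m · (n × s) = 15·219 + (-15)·22 + 23·(-181) = 3285 - 330 - 4163 = -1208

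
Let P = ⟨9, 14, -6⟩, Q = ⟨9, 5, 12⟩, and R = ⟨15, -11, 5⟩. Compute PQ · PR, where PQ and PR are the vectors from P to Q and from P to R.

423

PQ = Q − P = (0, -9, 18)
PR = R − P = (6, -25, 11)
PQ · PR = 0·6 + (-9)·(-25) + 18·11 = 0 + 225 + 198 = 423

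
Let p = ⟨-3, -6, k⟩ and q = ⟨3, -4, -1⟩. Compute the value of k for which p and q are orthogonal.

p · q = (-3)·3 + (-6)·(-4) + k·(-1) = 15 - 1k
Set equal to 0: -1k = -15, so k = 15.

15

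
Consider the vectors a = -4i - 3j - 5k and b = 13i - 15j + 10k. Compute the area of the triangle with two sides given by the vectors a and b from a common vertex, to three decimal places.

73.231

i: (-3)·10 - (-5)·(-15) = -30 - 75 = -105
j: (-5)·13 - (-4)·10 = -65 - (-40) = -25
k: (-4)·(-15) - (-3)·13 = 60 - (-39) = 99
a × b = (-105, -25, 99)
|a × b| = √((-105)² + (-25)² + 99²) = √21451 ≈ 146.4616
area = ½ · 146.4616 ≈ 73.231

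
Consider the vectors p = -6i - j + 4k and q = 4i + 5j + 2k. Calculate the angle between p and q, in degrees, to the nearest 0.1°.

p · q = (-6)·4 + (-1)·5 + 4·2 = -24 - 5 + 8 = -21
|p|² = 36 + 1 + 16 = 53,  |p| = √53 ≈ 7.280110
|q|² = 16 + 25 + 4 = 45,  |q| = √45 ≈ 6.708204
cos θ = -21 / (7.280110 · 6.708204) ≈ -0.43001
θ = arccos(-0.43001) ≈ 115.5°

115.5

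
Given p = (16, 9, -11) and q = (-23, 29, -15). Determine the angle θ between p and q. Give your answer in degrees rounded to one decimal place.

86.1

p · q = 16·(-23) + 9·29 + (-11)·(-15) = -368 + 261 + 165 = 58
|p|² = 256 + 81 + 121 = 458,  |p| = √458 ≈ 21.400935
|q|² = 529 + 841 + 225 = 1595,  |q| = √1595 ≈ 39.937451
cos θ = 58 / (21.400935 · 39.937451) ≈ 0.06786
θ = arccos(0.06786) ≈ 86.1°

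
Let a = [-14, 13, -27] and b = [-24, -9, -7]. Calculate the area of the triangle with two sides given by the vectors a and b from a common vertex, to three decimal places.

i: 13·(-7) - (-27)·(-9) = -91 - 243 = -334
j: (-27)·(-24) - (-14)·(-7) = 648 - 98 = 550
k: (-14)·(-9) - 13·(-24) = 126 - (-312) = 438
a × b = (-334, 550, 438)
|a × b| = √((-334)² + 550² + 438²) = √605900 ≈ 778.3958
area = ½ · 778.3958 ≈ 389.198

389.198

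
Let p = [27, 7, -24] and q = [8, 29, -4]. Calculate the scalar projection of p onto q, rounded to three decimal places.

16.970

p · q = 27·8 + 7·29 + (-24)·(-4) = 216 + 203 + 96 = 515
|q| = √(64 + 841 + 16) = √921 ≈ 30.3480
comp_q p = 515 / √921 ≈ 16.970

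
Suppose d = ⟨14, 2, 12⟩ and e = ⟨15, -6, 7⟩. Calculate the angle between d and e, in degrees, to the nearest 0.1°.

30.3

d · e = 14·15 + 2·(-6) + 12·7 = 210 - 12 + 84 = 282
|d|² = 196 + 4 + 144 = 344,  |d| = √344 ≈ 18.547237
|e|² = 225 + 36 + 49 = 310,  |e| = √310 ≈ 17.606817
cos θ = 282 / (18.547237 · 17.606817) ≈ 0.86355
θ = arccos(0.86355) ≈ 30.3°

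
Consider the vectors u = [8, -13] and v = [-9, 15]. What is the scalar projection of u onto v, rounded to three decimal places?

-15.263

u · v = 8·(-9) + (-13)·15 = -72 - 195 = -267
|v| = √(81 + 225) = √306 ≈ 17.4929
comp_v u = -267 / √306 ≈ -15.263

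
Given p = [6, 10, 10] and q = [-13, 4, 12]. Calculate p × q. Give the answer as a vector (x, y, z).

(80, -202, 154)

i: 10·12 - 10·4 = 120 - 40 = 80
j: 10·(-13) - 6·12 = -130 - 72 = -202
k: 6·4 - 10·(-13) = 24 - (-130) = 154
p × q = (80, -202, 154)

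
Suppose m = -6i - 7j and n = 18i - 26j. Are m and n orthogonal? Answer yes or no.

m · n = (-6)·18 + (-7)·(-26) = -108 + 182 = 74
Nonzero, so the vectors are not orthogonal.

no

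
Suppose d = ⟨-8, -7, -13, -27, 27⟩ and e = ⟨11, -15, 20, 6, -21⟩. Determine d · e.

-972

d · e = (-8)·11 + (-7)·(-15) + (-13)·20 + (-27)·6 + 27·(-21) = -88 + 105 - 260 - 162 - 567 = -972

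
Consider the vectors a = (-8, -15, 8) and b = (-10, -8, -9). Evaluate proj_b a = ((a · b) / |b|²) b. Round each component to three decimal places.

(-5.224, -4.180, -4.702)

a · b = (-8)·(-10) + (-15)·(-8) + 8·(-9) = 80 + 120 - 72 = 128
|b|² = 100 + 64 + 81 = 245
proj_b a = (128/245) · (-10, -8, -9) ≈ (-5.224, -4.180, -4.702)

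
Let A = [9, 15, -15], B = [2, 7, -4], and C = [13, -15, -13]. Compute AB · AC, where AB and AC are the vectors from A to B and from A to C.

234

AB = B − A = (-7, -8, 11)
AC = C − A = (4, -30, 2)
AB · AC = (-7)·4 + (-8)·(-30) + 11·2 = -28 + 240 + 22 = 234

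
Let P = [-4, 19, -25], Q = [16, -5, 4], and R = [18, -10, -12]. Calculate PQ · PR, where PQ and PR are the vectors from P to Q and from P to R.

PQ = Q − P = (20, -24, 29)
PR = R − P = (22, -29, 13)
PQ · PR = 20·22 + (-24)·(-29) + 29·13 = 440 + 696 + 377 = 1513

1513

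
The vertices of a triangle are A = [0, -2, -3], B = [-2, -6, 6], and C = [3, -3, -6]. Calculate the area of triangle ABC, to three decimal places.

AB = (-2, -4, 9),  AC = (3, -1, -3)
i: (-4)·(-3) - 9·(-1) = 12 - (-9) = 21
j: 9·3 - (-2)·(-3) = 27 - 6 = 21
k: (-2)·(-1) - (-4)·3 = 2 - (-12) = 14
AB × AC = (21, 21, 14)
|AB × AC| = √1078 ≈ 32.8329
area = ½ · 32.8329 ≈ 16.416

16.416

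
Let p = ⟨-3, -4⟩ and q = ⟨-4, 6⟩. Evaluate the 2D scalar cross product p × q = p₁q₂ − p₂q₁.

(-3)·6 - (-4)·(-4) = -18 - 16 = -34

-34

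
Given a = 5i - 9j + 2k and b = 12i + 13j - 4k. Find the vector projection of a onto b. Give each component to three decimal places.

(-2.371, -2.568, 0.790)

a · b = 5·12 + (-9)·13 + 2·(-4) = 60 - 117 - 8 = -65
|b|² = 144 + 169 + 16 = 329
proj_b a = (-65/329) · (12, 13, -4) ≈ (-2.371, -2.568, 0.790)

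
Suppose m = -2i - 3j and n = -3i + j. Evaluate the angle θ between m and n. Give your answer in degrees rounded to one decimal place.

m · n = (-2)·(-3) + (-3)·1 = 6 - 3 = 3
|m|² = 4 + 9 = 13,  |m| = √13 ≈ 3.605551
|n|² = 9 + 1 = 10,  |n| = √10 ≈ 3.162278
cos θ = 3 / (3.605551 · 3.162278) ≈ 0.26312
θ = arccos(0.26312) ≈ 74.7°

74.7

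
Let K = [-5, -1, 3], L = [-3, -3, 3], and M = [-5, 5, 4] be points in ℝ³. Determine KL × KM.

(-2, -2, 12)

KL = (2, -2, 0)
KM = (0, 6, 1)
i: (-2)·1 - 0·6 = -2 - 0 = -2
j: 0·0 - 2·1 = 0 - 2 = -2
k: 2·6 - (-2)·0 = 12 - 0 = 12
KL × KM = (-2, -2, 12)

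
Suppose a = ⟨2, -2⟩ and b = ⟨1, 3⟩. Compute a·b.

a · b = 2·1 + (-2)·3 = 2 - 6 = -4

-4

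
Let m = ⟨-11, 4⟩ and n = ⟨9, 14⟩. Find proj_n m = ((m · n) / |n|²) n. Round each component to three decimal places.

m · n = (-11)·9 + 4·14 = -99 + 56 = -43
|n|² = 81 + 196 = 277
proj_n m = (-43/277) · (9, 14) ≈ (-1.397, -2.173)

(-1.397, -2.173)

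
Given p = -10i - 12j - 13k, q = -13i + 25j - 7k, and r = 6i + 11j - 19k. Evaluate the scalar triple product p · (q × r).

q × r:
i: 25·(-19) - (-7)·11 = -475 - (-77) = -398
j: (-7)·6 - (-13)·(-19) = -42 - 247 = -289
k: (-13)·11 - 25·6 = -143 - 150 = -293
q × r = (-398, -289, -293)
p · (q × r) = (-10)·(-398) + (-12)·(-289) + (-13)·(-293) = 3980 + 3468 + 3809 = 11257

11257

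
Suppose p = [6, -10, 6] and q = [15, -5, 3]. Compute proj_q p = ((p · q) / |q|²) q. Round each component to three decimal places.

p · q = 6·15 + (-10)·(-5) + 6·3 = 90 + 50 + 18 = 158
|q|² = 225 + 25 + 9 = 259
proj_q p = (158/259) · (15, -5, 3) ≈ (9.151, -3.050, 1.830)

(9.151, -3.050, 1.830)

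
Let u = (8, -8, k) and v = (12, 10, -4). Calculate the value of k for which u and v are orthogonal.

u · v = 8·12 + (-8)·10 + k·(-4) = 16 - 4k
Set equal to 0: -4k = -16, so k = 4.

4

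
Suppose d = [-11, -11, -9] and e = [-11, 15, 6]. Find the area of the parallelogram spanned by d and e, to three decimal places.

i: (-11)·6 - (-9)·15 = -66 - (-135) = 69
j: (-9)·(-11) - (-11)·6 = 99 - (-66) = 165
k: (-11)·15 - (-11)·(-11) = -165 - 121 = -286
d × e = (69, 165, -286)
|d × e| = √(69² + 165² + (-286)²) = √113782 ≈ 337.3159

337.316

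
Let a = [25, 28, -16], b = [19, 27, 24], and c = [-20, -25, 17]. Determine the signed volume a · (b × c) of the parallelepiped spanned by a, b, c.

b × c:
i: 27·17 - 24·(-25) = 459 - (-600) = 1059
j: 24·(-20) - 19·17 = -480 - 323 = -803
k: 19·(-25) - 27·(-20) = -475 - (-540) = 65
b × c = (1059, -803, 65)
a · (b × c) = 25·1059 + 28·(-803) + (-16)·65 = 26475 - 22484 - 1040 = 2951

2951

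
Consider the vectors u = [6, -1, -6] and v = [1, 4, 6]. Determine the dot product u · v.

-34

u · v = 6·1 + (-1)·4 + (-6)·6 = 6 - 4 - 36 = -34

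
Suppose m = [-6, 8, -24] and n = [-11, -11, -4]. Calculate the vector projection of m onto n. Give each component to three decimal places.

m · n = (-6)·(-11) + 8·(-11) + (-24)·(-4) = 66 - 88 + 96 = 74
|n|² = 121 + 121 + 16 = 258
proj_n m = (74/258) · (-11, -11, -4) ≈ (-3.155, -3.155, -1.147)

(-3.155, -3.155, -1.147)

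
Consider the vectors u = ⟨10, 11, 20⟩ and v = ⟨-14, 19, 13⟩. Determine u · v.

329

u · v = 10·(-14) + 11·19 + 20·13 = -140 + 209 + 260 = 329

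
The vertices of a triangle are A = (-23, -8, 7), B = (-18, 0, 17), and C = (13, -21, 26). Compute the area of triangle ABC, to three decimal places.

AB = (5, 8, 10),  AC = (36, -13, 19)
i: 8·19 - 10·(-13) = 152 - (-130) = 282
j: 10·36 - 5·19 = 360 - 95 = 265
k: 5·(-13) - 8·36 = -65 - 288 = -353
AB × AC = (282, 265, -353)
|AB × AC| = √274358 ≈ 523.7919
area = ½ · 523.7919 ≈ 261.896

261.896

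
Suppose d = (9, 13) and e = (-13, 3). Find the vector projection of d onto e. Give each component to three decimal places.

(5.697, -1.315)

d · e = 9·(-13) + 13·3 = -117 + 39 = -78
|e|² = 169 + 9 = 178
proj_e d = (-78/178) · (-13, 3) ≈ (5.697, -1.315)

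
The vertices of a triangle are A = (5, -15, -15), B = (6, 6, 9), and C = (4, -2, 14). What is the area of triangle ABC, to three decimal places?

151.801

AB = (1, 21, 24),  AC = (-1, 13, 29)
i: 21·29 - 24·13 = 609 - 312 = 297
j: 24·(-1) - 1·29 = -24 - 29 = -53
k: 1·13 - 21·(-1) = 13 - (-21) = 34
AB × AC = (297, -53, 34)
|AB × AC| = √92174 ≈ 303.6017
area = ½ · 303.6017 ≈ 151.801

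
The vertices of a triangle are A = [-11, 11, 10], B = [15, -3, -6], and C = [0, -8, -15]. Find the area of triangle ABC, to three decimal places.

292.571

AB = (26, -14, -16),  AC = (11, -19, -25)
i: (-14)·(-25) - (-16)·(-19) = 350 - 304 = 46
j: (-16)·11 - 26·(-25) = -176 - (-650) = 474
k: 26·(-19) - (-14)·11 = -494 - (-154) = -340
AB × AC = (46, 474, -340)
|AB × AC| = √342392 ≈ 585.1427
area = ½ · 585.1427 ≈ 292.571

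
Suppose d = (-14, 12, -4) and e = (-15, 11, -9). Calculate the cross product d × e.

(-64, -66, 26)

i: 12·(-9) - (-4)·11 = -108 - (-44) = -64
j: (-4)·(-15) - (-14)·(-9) = 60 - 126 = -66
k: (-14)·11 - 12·(-15) = -154 - (-180) = 26
d × e = (-64, -66, 26)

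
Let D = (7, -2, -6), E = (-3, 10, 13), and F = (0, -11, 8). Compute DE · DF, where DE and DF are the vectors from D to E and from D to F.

DE = E − D = (-10, 12, 19)
DF = F − D = (-7, -9, 14)
DE · DF = (-10)·(-7) + 12·(-9) + 19·14 = 70 - 108 + 266 = 228

228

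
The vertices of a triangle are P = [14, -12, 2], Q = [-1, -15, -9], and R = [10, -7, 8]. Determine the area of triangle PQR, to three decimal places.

81.997

PQ = (-15, -3, -11),  PR = (-4, 5, 6)
i: (-3)·6 - (-11)·5 = -18 - (-55) = 37
j: (-11)·(-4) - (-15)·6 = 44 - (-90) = 134
k: (-15)·5 - (-3)·(-4) = -75 - 12 = -87
PQ × PR = (37, 134, -87)
|PQ × PR| = √26894 ≈ 163.9939
area = ½ · 163.9939 ≈ 81.997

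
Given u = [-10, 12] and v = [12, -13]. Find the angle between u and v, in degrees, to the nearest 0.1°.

u · v = (-10)·12 + 12·(-13) = -120 - 156 = -276
|u|² = 100 + 144 = 244,  |u| = √244 ≈ 15.620499
|v|² = 144 + 169 = 313,  |v| = √313 ≈ 17.691806
cos θ = -276 / (15.620499 · 17.691806) ≈ -0.99872
θ = arccos(-0.99872) ≈ 177.1°

177.1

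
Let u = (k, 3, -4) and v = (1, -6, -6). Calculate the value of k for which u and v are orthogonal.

u · v = k·1 + 3·(-6) + (-4)·(-6) = 6 + 1k
Set equal to 0: 1k = -6, so k = -6.

-6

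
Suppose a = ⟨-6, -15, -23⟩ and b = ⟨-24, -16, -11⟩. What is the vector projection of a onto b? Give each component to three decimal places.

a · b = (-6)·(-24) + (-15)·(-16) + (-23)·(-11) = 144 + 240 + 253 = 637
|b|² = 576 + 256 + 121 = 953
proj_b a = (637/953) · (-24, -16, -11) ≈ (-16.042, -10.695, -7.353)

(-16.042, -10.695, -7.353)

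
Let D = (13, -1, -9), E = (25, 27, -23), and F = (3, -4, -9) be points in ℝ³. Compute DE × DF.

DE = (12, 28, -14)
DF = (-10, -3, 0)
i: 28·0 - (-14)·(-3) = 0 - 42 = -42
j: (-14)·(-10) - 12·0 = 140 - 0 = 140
k: 12·(-3) - 28·(-10) = -36 - (-280) = 244
DE × DF = (-42, 140, 244)

(-42, 140, 244)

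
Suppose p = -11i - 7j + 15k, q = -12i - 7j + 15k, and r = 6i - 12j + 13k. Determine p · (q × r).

89

q × r:
i: (-7)·13 - 15·(-12) = -91 - (-180) = 89
j: 15·6 - (-12)·13 = 90 - (-156) = 246
k: (-12)·(-12) - (-7)·6 = 144 - (-42) = 186
q × r = (89, 246, 186)
p · (q × r) = (-11)·89 + (-7)·246 + 15·186 = -979 - 1722 + 2790 = 89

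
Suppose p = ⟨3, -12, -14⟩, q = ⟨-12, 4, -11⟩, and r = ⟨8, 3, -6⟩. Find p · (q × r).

2899

q × r:
i: 4·(-6) - (-11)·3 = -24 - (-33) = 9
j: (-11)·8 - (-12)·(-6) = -88 - 72 = -160
k: (-12)·3 - 4·8 = -36 - 32 = -68
q × r = (9, -160, -68)
p · (q × r) = 3·9 + (-12)·(-160) + (-14)·(-68) = 27 + 1920 + 952 = 2899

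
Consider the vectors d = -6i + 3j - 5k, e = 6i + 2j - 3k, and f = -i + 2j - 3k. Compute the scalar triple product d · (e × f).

e × f:
i: 2·(-3) - (-3)·2 = -6 - (-6) = 0
j: (-3)·(-1) - 6·(-3) = 3 - (-18) = 21
k: 6·2 - 2·(-1) = 12 - (-2) = 14
e × f = (0, 21, 14)
d · (e × f) = (-6)·0 + 3·21 + (-5)·14 = 0 + 63 - 70 = -7

-7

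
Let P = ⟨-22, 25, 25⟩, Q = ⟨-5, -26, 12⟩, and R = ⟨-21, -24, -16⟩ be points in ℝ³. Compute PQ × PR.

PQ = (17, -51, -13)
PR = (1, -49, -41)
i: (-51)·(-41) - (-13)·(-49) = 2091 - 637 = 1454
j: (-13)·1 - 17·(-41) = -13 - (-697) = 684
k: 17·(-49) - (-51)·1 = -833 - (-51) = -782
PQ × PR = (1454, 684, -782)

(1454, 684, -782)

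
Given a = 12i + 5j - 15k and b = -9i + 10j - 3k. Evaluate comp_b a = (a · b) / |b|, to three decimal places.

a · b = 12·(-9) + 5·10 + (-15)·(-3) = -108 + 50 + 45 = -13
|b| = √(81 + 100 + 9) = √190 ≈ 13.7840
comp_b a = -13 / √190 ≈ -0.943

-0.943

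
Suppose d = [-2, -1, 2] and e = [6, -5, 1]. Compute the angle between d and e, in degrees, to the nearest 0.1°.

102.2

d · e = (-2)·6 + (-1)·(-5) + 2·1 = -12 + 5 + 2 = -5
|d|² = 4 + 1 + 4 = 9,  |d| = √9 ≈ 3.000000
|e|² = 36 + 25 + 1 = 62,  |e| = √62 ≈ 7.874008
cos θ = -5 / (3.000000 · 7.874008) ≈ -0.21167
θ = arccos(-0.21167) ≈ 102.2°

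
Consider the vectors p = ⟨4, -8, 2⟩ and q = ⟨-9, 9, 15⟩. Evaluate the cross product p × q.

(-138, -78, -36)

i: (-8)·15 - 2·9 = -120 - 18 = -138
j: 2·(-9) - 4·15 = -18 - 60 = -78
k: 4·9 - (-8)·(-9) = 36 - 72 = -36
p × q = (-138, -78, -36)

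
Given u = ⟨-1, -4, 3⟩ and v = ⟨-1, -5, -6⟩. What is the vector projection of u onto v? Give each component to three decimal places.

u · v = (-1)·(-1) + (-4)·(-5) + 3·(-6) = 1 + 20 - 18 = 3
|v|² = 1 + 25 + 36 = 62
proj_v u = (3/62) · (-1, -5, -6) ≈ (-0.048, -0.242, -0.290)

(-0.048, -0.242, -0.290)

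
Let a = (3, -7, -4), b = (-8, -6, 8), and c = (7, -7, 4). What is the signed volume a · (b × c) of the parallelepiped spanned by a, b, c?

b × c:
i: (-6)·4 - 8·(-7) = -24 - (-56) = 32
j: 8·7 - (-8)·4 = 56 - (-32) = 88
k: (-8)·(-7) - (-6)·7 = 56 - (-42) = 98
b × c = (32, 88, 98)
a · (b × c) = 3·32 + (-7)·88 + (-4)·98 = 96 - 616 - 392 = -912

-912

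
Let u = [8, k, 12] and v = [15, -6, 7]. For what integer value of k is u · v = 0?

34

u · v = 8·15 + k·(-6) + 12·7 = 204 - 6k
Set equal to 0: -6k = -204, so k = 34.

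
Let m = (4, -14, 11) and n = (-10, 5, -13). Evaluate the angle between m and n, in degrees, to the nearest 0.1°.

144.0

m · n = 4·(-10) + (-14)·5 + 11·(-13) = -40 - 70 - 143 = -253
|m|² = 16 + 196 + 121 = 333,  |m| = √333 ≈ 18.248288
|n|² = 100 + 25 + 169 = 294,  |n| = √294 ≈ 17.146428
cos θ = -253 / (18.248288 · 17.146428) ≈ -0.80858
θ = arccos(-0.80858) ≈ 144.0°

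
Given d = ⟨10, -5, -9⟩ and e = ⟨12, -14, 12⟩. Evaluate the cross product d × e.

i: (-5)·12 - (-9)·(-14) = -60 - 126 = -186
j: (-9)·12 - 10·12 = -108 - 120 = -228
k: 10·(-14) - (-5)·12 = -140 - (-60) = -80
d × e = (-186, -228, -80)

(-186, -228, -80)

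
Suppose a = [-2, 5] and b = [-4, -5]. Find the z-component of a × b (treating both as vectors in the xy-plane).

(-2)·(-5) - 5·(-4) = 10 - (-20) = 30

30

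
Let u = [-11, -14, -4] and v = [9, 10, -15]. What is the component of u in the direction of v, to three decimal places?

-8.884

u · v = (-11)·9 + (-14)·10 + (-4)·(-15) = -99 - 140 + 60 = -179
|v| = √(81 + 100 + 225) = √406 ≈ 20.1494
comp_v u = -179 / √406 ≈ -8.884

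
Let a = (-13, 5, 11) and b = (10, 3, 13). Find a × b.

i: 5·13 - 11·3 = 65 - 33 = 32
j: 11·10 - (-13)·13 = 110 - (-169) = 279
k: (-13)·3 - 5·10 = -39 - 50 = -89
a × b = (32, 279, -89)

(32, 279, -89)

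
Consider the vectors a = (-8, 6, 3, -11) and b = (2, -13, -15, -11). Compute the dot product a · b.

a · b = (-8)·2 + 6·(-13) + 3·(-15) + (-11)·(-11) = -16 - 78 - 45 + 121 = -18

-18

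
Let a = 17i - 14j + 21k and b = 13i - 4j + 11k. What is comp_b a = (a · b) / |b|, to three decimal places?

a · b = 17·13 + (-14)·(-4) + 21·11 = 221 + 56 + 231 = 508
|b| = √(169 + 16 + 121) = √306 ≈ 17.4929
comp_b a = 508 / √306 ≈ 29.040

29.040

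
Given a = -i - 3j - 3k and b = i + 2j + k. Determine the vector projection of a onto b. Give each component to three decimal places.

(-1.667, -3.333, -1.667)

a · b = (-1)·1 + (-3)·2 + (-3)·1 = -1 - 6 - 3 = -10
|b|² = 1 + 4 + 1 = 6
proj_b a = (-10/6) · (1, 2, 1) ≈ (-1.667, -3.333, -1.667)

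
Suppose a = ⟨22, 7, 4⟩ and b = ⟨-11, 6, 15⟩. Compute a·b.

a · b = 22·(-11) + 7·6 + 4·15 = -242 + 42 + 60 = -140

-140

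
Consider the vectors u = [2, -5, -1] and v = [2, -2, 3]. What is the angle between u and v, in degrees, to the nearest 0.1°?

u · v = 2·2 + (-5)·(-2) + (-1)·3 = 4 + 10 - 3 = 11
|u|² = 4 + 25 + 1 = 30,  |u| = √30 ≈ 5.477226
|v|² = 4 + 4 + 9 = 17,  |v| = √17 ≈ 4.123106
cos θ = 11 / (5.477226 · 4.123106) ≈ 0.48709
θ = arccos(0.48709) ≈ 60.9°

60.9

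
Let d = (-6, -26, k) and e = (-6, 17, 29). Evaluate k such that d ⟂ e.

14

d · e = (-6)·(-6) + (-26)·17 + k·29 = -406 + 29k
Set equal to 0: 29k = 406, so k = 14.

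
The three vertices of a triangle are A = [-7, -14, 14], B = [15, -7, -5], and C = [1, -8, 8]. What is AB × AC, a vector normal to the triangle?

(72, -20, 76)

AB = (22, 7, -19)
AC = (8, 6, -6)
i: 7·(-6) - (-19)·6 = -42 - (-114) = 72
j: (-19)·8 - 22·(-6) = -152 - (-132) = -20
k: 22·6 - 7·8 = 132 - 56 = 76
AB × AC = (72, -20, 76)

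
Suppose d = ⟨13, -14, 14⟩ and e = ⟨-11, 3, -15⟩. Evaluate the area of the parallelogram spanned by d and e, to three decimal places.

207.678

i: (-14)·(-15) - 14·3 = 210 - 42 = 168
j: 14·(-11) - 13·(-15) = -154 - (-195) = 41
k: 13·3 - (-14)·(-11) = 39 - 154 = -115
d × e = (168, 41, -115)
|d × e| = √(168² + 41² + (-115)²) = √43130 ≈ 207.6776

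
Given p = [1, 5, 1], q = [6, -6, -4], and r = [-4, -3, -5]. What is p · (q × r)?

q × r:
i: (-6)·(-5) - (-4)·(-3) = 30 - 12 = 18
j: (-4)·(-4) - 6·(-5) = 16 - (-30) = 46
k: 6·(-3) - (-6)·(-4) = -18 - 24 = -42
q × r = (18, 46, -42)
p · (q × r) = 1·18 + 5·46 + 1·(-42) = 18 + 230 - 42 = 206

206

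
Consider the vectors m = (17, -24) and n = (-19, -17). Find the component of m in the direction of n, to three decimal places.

3.334

m · n = 17·(-19) + (-24)·(-17) = -323 + 408 = 85
|n| = √(361 + 289) = √650 ≈ 25.4951
comp_n m = 85 / √650 ≈ 3.334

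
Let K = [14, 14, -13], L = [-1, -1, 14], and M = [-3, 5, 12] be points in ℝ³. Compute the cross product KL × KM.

(-132, -84, -120)

KL = (-15, -15, 27)
KM = (-17, -9, 25)
i: (-15)·25 - 27·(-9) = -375 - (-243) = -132
j: 27·(-17) - (-15)·25 = -459 - (-375) = -84
k: (-15)·(-9) - (-15)·(-17) = 135 - 255 = -120
KL × KM = (-132, -84, -120)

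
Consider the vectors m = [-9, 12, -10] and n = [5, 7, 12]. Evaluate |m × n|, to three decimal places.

i: 12·12 - (-10)·7 = 144 - (-70) = 214
j: (-10)·5 - (-9)·12 = -50 - (-108) = 58
k: (-9)·7 - 12·5 = -63 - 60 = -123
m × n = (214, 58, -123)
|m × n| = √(214² + 58² + (-123)²) = √64289 ≈ 253.5528

253.553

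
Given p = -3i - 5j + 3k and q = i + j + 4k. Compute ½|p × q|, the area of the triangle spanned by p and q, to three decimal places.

13.766

i: (-5)·4 - 3·1 = -20 - 3 = -23
j: 3·1 - (-3)·4 = 3 - (-12) = 15
k: (-3)·1 - (-5)·1 = -3 - (-5) = 2
p × q = (-23, 15, 2)
|p × q| = √((-23)² + 15² + 2²) = √758 ≈ 27.5318
area = ½ · 27.5318 ≈ 13.766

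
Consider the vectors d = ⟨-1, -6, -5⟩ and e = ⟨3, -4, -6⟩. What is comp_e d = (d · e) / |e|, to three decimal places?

6.530

d · e = (-1)·3 + (-6)·(-4) + (-5)·(-6) = -3 + 24 + 30 = 51
|e| = √(9 + 16 + 36) = √61 ≈ 7.8102
comp_e d = 51 / √61 ≈ 6.530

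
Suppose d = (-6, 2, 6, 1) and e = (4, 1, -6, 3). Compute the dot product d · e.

-55

d · e = (-6)·4 + 2·1 + 6·(-6) + 1·3 = -24 + 2 - 36 + 3 = -55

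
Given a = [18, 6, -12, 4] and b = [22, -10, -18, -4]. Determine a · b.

a · b = 18·22 + 6·(-10) + (-12)·(-18) + 4·(-4) = 396 - 60 + 216 - 16 = 536

536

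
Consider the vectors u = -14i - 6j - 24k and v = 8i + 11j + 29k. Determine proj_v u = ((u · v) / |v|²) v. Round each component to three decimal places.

u · v = (-14)·8 + (-6)·11 + (-24)·29 = -112 - 66 - 696 = -874
|v|² = 64 + 121 + 841 = 1026
proj_v u = (-874/1026) · (8, 11, 29) ≈ (-6.815, -9.370, -24.704)

(-6.815, -9.370, -24.704)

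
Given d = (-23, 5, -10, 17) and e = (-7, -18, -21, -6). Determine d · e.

179

d · e = (-23)·(-7) + 5·(-18) + (-10)·(-21) + 17·(-6) = 161 - 90 + 210 - 102 = 179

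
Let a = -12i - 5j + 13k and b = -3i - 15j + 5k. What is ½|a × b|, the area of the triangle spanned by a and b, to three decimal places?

118.918

i: (-5)·5 - 13·(-15) = -25 - (-195) = 170
j: 13·(-3) - (-12)·5 = -39 - (-60) = 21
k: (-12)·(-15) - (-5)·(-3) = 180 - 15 = 165
a × b = (170, 21, 165)
|a × b| = √(170² + 21² + 165²) = √56566 ≈ 237.8361
area = ½ · 237.8361 ≈ 118.918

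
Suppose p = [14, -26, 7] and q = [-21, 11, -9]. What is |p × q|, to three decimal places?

422.793

i: (-26)·(-9) - 7·11 = 234 - 77 = 157
j: 7·(-21) - 14·(-9) = -147 - (-126) = -21
k: 14·11 - (-26)·(-21) = 154 - 546 = -392
p × q = (157, -21, -392)
|p × q| = √(157² + (-21)² + (-392)²) = √178754 ≈ 422.7931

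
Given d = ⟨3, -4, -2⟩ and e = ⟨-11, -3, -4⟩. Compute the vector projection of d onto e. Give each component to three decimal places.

(0.979, 0.267, 0.356)

d · e = 3·(-11) + (-4)·(-3) + (-2)·(-4) = -33 + 12 + 8 = -13
|e|² = 121 + 9 + 16 = 146
proj_e d = (-13/146) · (-11, -3, -4) ≈ (0.979, 0.267, 0.356)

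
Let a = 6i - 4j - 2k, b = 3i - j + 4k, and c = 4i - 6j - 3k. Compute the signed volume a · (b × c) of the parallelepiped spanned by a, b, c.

b × c:
i: (-1)·(-3) - 4·(-6) = 3 - (-24) = 27
j: 4·4 - 3·(-3) = 16 - (-9) = 25
k: 3·(-6) - (-1)·4 = -18 - (-4) = -14
b × c = (27, 25, -14)
a · (b × c) = 6·27 + (-4)·25 + (-2)·(-14) = 162 - 100 + 28 = 90

90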